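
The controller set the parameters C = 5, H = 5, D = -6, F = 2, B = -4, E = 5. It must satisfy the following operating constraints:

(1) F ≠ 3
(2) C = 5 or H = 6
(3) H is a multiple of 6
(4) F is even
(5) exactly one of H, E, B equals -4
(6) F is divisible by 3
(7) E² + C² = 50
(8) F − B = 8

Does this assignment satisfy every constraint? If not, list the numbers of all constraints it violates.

(1) F = 2, and 2 ≠ 3 — satisfied.
(2) C = 5 = 5 (first disjunct) — satisfied.
(3) 5 = 6×0 + 5, so 6 does not divide 5 — violated.
(4) F = 2 is even — satisfied.
(5) H=5, E=5, B=-4; 1 of them equals -4 — satisfied.
(6) 2 = 3×0 + 2, so 3 does not divide 2 — violated.
(7) E² + C² = 5² + 5² = 25 + 25 = 50 — satisfied.
(8) F − B = 2 − (-4) = 6, not 8 — violated.

Constraints 3, 6, and 8 do not hold.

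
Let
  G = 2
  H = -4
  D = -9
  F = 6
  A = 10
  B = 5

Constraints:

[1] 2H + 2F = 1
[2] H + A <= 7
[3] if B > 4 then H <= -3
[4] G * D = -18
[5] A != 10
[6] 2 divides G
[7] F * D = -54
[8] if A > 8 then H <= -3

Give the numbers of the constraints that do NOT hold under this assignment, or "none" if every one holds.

The assignment fails constraints 1 and 5.

[1] 2H + 2F = 2(-4) + 2(6) = 4, not 1 — violated.
[2] H + A = -4 + 10 = 6; 6 ≤ 7 — OK.
[3] B = 5 > 4, so we need H ≤ -3; H = -4 ≤ -3 — OK.
[4] G * D = 2 * (-9) = -18 — OK.
[5] A = 10, but 10 is required to differ — violated.
[6] 2 / 2 = 1, so 2 divides 2 — OK.
[7] F * D = 6 * (-9) = -54 — OK.
[8] A = 10 > 8, so we need H ≤ -3; H = -4 ≤ -3 — OK.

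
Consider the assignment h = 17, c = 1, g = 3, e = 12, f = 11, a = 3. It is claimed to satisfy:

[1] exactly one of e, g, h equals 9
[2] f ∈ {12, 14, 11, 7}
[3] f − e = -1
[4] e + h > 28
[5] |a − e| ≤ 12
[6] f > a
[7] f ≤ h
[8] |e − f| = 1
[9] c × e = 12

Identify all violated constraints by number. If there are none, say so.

Constraint 1 is violated.

[1] e=12, g=3, h=17; 0 of them equal 9, not exactly one  fails
[2] f = 11 is in {12, 14, 11, 7}  holds
[3] f − e = 11 − 12 = -1  holds
[4] e + h = 12 + 17 = 29; 29 > 28  holds
[5] |3 − 12| = 9; 9 ≤ 12  holds
[6] f = 11, a = 3; 11 > 3  holds
[7] f = 11, h = 17; 11 ≤ 17  holds
[8] |12 − 11| = 1  holds
[9] c × e = 1 × 12 = 12  holds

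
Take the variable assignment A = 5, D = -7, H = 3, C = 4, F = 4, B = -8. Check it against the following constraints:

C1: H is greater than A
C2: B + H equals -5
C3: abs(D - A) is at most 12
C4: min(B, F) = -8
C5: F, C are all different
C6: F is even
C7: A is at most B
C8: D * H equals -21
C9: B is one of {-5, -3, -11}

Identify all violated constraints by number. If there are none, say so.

C1: H = 3, A = 5; 3 ≤ 5 (want >) — violated.
C2: B + H = -8 + 3 = -5 — OK.
C3: abs(-7 - 5) = 12; 12 ≤ 12 — OK.
C4: min(-8, 4) = -8 — OK.
C5: F = C = 4, not all different — violated.
C6: F = 4 is even — OK.
C7: A = 5, B = -8; 5 > -8 (want ≤) — violated.
C8: D * H = -7 * 3 = -21 — OK.
C9: B = -8 is not in {-5, -3, -11} — violated.

The assignment fails constraints 1, 5, 7, and 9.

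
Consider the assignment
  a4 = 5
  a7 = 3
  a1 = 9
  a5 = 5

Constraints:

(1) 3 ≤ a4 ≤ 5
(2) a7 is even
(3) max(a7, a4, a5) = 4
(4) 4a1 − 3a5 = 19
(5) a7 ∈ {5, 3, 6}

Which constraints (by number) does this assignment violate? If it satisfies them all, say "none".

No — constraints 2, 3, 4 are not satisfied.

(1) a4 = 5 lies in [3, 5] — satisfied.
(2) a7 = 3 is odd — violated.
(3) max(3, 5, 5) = 5, not 4 — violated.
(4) 4a1 − 3a5 = 4(9) − 3(5) = 21, not 19 — violated.
(5) a7 = 3 is in {5, 3, 6} — satisfied.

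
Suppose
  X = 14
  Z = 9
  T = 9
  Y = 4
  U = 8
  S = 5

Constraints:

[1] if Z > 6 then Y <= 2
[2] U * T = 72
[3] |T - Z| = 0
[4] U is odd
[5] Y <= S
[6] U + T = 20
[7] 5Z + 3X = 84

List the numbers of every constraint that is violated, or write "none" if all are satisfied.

Violated: 1, 4, 6, and 7.

[1] Z = 9 > 6, so we need Y ≤ 2; but Y = 4 > 2  ✘
[2] U * T = 8 * 9 = 72  ✔
[3] |9 - 9| = 0  ✔
[4] U = 8 is even  ✘
[5] Y = 4, S = 5; 4 ≤ 5  ✔
[6] U + T = 8 + 9 = 17, not 20  ✘
[7] 5Z + 3X = 5(9) + 3(14) = 87, not 84  ✘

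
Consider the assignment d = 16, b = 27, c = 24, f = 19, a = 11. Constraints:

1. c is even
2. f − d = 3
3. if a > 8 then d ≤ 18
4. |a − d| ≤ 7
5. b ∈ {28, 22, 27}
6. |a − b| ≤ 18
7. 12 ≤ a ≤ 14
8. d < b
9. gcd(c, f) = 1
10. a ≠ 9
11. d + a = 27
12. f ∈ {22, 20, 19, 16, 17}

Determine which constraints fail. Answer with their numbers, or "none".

1. c = 24 is even — holds.
2. f − d = 19 − 16 = 3 — holds.
3. a = 11 > 8, so we need d ≤ 18; d = 16 ≤ 18 — holds.
4. |11 − 16| = 5; 5 ≤ 7 — holds.
5. b = 27 is in {28, 22, 27} — holds.
6. |11 − 27| = 16; 16 ≤ 18 — holds.
7. a = 11 is outside [12, 14] — does not hold.
8. d = 16, b = 27; 16 < 27 — holds.
9. gcd(24, 19) = 1 — holds.
10. a = 11, and 11 ≠ 9 — holds.
11. d + a = 16 + 11 = 27 — holds.
12. f = 19 is in {22, 20, 19, 16, 17} — holds.

No — constraint 7 is not satisfied.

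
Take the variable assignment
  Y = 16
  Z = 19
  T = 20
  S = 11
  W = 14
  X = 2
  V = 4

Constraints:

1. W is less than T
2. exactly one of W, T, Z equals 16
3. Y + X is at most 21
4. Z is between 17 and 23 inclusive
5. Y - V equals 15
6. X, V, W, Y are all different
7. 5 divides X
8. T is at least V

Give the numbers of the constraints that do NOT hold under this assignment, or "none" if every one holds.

1. W = 14, T = 20; 14 < 20 — OK.
2. W=14, T=20, Z=19; 0 of them equal 16, not exactly one — violated.
3. Y + X = 16 + 2 = 18; 18 ≤ 21 — OK.
4. Z = 19 lies in [17, 23] — OK.
5. Y - V = 16 - 4 = 12, not 15 — violated.
6. values 2, 4, 14, 16 are pairwise distinct — OK.
7. 2 = 5*0 + 2, so 5 does not divide 2 — violated.
8. T = 20, V = 4; 20 ≥ 4 — OK.

Violated: 2, 5, 7.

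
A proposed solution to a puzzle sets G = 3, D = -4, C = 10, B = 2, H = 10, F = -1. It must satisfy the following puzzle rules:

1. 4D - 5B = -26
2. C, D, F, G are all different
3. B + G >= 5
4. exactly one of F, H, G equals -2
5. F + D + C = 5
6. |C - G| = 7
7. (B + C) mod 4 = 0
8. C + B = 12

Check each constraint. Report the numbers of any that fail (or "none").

The assignment fails constraint 4.

1. 4D - 5B = 4(-4) - 5(2) = -26  yes
2. values 10, -4, -1, 3 are pairwise distinct  yes
3. B + G = 2 + 3 = 5; 5 ≥ 5  yes
4. F=-1, H=10, G=3; 0 of them equal -2, not exactly one  no
5. F + D + C = -1 + (-4) + 10 = 5  yes
6. |10 - 3| = 7  yes
7. B + C = 12; 12 mod 4 = 0  yes
8. C + B = 10 + 2 = 12  yes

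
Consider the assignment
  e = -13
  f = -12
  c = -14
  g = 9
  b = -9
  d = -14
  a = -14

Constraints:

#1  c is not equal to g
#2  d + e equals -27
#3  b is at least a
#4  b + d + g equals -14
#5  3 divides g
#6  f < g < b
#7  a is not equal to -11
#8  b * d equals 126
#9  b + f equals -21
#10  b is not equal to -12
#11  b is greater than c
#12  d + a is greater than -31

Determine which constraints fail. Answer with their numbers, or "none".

#1 c = -14, g = 9; distinct  yes
#2 d + e = -14 + (-13) = -27  yes
#3 b = -9, a = -14; -9 ≥ -14  yes
#4 b + d + g = -9 + (-14) + 9 = -14  yes
#5 9 / 3 = 3, so 3 divides 9  yes
#6 values -12, 9, -9; g = 9 is not < b = -9  no
#7 a = -14, and -14 ≠ -11  yes
#8 b * d = -9 * (-14) = 126  yes
#9 b + f = -9 + (-12) = -21  yes
#10 b = -9, and -9 ≠ -12  yes
#11 b = -9, c = -14; -9 > -14  yes
#12 d + a = -14 + (-14) = -28; -28 > -31  yes

The assignment fails constraint 6.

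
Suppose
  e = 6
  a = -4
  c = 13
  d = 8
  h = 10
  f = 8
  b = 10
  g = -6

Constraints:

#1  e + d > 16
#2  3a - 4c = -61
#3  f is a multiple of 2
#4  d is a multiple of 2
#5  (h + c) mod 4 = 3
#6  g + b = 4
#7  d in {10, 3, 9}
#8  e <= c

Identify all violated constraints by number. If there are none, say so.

Violated: 1, 2, 7.

#1 e + d = 6 + 8 = 14; 14 ≤ 16, bound 16 not met  ✗
#2 3a - 4c = 3(-4) - 4(13) = -64, not -61  ✗
#3 8 / 2 = 4, so 2 divides 8  ✓
#4 8 / 2 = 4, so 2 divides 8  ✓
#5 h + c = 23; 23 mod 4 = 3  ✓
#6 g + b = -6 + 10 = 4  ✓
#7 d = 8 is not in {10, 3, 9}  ✗
#8 e = 6, c = 13; 6 ≤ 13  ✓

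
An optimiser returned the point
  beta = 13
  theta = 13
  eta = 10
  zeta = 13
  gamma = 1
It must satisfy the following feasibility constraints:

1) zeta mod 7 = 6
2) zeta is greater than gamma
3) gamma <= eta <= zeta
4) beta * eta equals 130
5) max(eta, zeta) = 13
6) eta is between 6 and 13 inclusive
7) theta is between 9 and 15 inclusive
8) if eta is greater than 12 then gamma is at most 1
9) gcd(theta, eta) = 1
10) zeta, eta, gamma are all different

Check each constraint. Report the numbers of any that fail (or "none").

The assignment satisfies every constraint.

1) 13 mod 7 = 6  OK
2) zeta = 13, gamma = 1; 13 > 1  OK
3) values 1 <= 10 <= 13  OK
4) beta * eta = 13 * 10 = 130  OK
5) max(10, 13) = 13  OK
6) eta = 10 lies in [6, 13]  OK
7) theta = 13 lies in [9, 15]  OK
8) eta = 10, not > 12; antecedent false, conditional vacuously true  OK
9) gcd(13, 10) = 1  OK
10) values 13, 10, 1 are pairwise distinct  OK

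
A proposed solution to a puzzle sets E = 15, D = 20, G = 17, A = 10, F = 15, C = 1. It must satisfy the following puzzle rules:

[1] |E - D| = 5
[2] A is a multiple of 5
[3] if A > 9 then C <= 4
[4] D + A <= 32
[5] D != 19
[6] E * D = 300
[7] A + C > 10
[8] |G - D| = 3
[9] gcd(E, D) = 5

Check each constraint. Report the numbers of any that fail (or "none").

Yes — all constraints hold.

[1] |15 - 20| = 5  true
[2] 10 / 5 = 2, so 5 divides 10  true
[3] A = 10 > 9, so we need C ≤ 4; C = 1 ≤ 4  true
[4] D + A = 20 + 10 = 30; 30 ≤ 32  true
[5] D = 20, and 20 ≠ 19  true
[6] E * D = 15 * 20 = 300  true
[7] A + C = 10 + 1 = 11; 11 > 10  true
[8] |17 - 20| = 3  true
[9] gcd(15, 20) = 5  true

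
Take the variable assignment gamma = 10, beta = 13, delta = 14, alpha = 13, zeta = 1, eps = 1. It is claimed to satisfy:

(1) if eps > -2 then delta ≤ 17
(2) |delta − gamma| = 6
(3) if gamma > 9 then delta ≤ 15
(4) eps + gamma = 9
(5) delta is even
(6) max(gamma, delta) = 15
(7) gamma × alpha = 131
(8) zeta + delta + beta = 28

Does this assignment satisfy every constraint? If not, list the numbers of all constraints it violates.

Constraints 2, 4, 6, and 7 are violated.

(1) eps = 1 > -2, so we need delta ≤ 17; delta = 14 ≤ 17 — holds.
(2) |14 − 10| = 4, not 6 — fails.
(3) gamma = 10 > 9, so we need delta ≤ 15; delta = 14 ≤ 15 — holds.
(4) eps + gamma = 1 + 10 = 11, not 9 — fails.
(5) delta = 14 is even — holds.
(6) max(10, 14) = 14, not 15 — fails.
(7) gamma × alpha = 10 × 13 = 130, not 131 — fails.
(8) zeta + delta + beta = 1 + 14 + 13 = 28 — holds.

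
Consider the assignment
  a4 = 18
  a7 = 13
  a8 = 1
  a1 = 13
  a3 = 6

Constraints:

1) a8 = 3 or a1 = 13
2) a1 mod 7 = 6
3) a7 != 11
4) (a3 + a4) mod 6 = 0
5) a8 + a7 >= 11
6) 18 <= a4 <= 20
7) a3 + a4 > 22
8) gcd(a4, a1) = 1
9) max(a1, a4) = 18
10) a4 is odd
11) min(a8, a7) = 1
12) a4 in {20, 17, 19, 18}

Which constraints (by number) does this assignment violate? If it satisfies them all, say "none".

1) a8 = 1 ≠ 3, but a1 = 13 = 13 (second disjunct) — OK.
2) 13 mod 7 = 6 — OK.
3) a7 = 13, and 13 ≠ 11 — OK.
4) a3 + a4 = 24; 24 mod 6 = 0 — OK.
5) a8 + a7 = 1 + 13 = 14; 14 ≥ 11 — OK.
6) a4 = 18 lies in [18, 20] — OK.
7) a3 + a4 = 6 + 18 = 24; 24 > 22 — OK.
8) gcd(18, 13) = 1 — OK.
9) max(13, 18) = 18 — OK.
10) a4 = 18 is even — violated.
11) min(1, 13) = 1 — OK.
12) a4 = 18 is in {20, 17, 19, 18} — OK.

Constraint 10 is violated.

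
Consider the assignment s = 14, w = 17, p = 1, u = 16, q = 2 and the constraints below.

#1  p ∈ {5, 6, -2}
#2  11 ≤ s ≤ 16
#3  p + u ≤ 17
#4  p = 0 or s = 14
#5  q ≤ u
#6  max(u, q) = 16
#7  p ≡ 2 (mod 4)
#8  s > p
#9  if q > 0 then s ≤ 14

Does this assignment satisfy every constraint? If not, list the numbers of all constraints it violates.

Violated: 1 and 7.

#1 p = 1 is not in {5, 6, -2}  false
#2 s = 14 lies in [11, 16]  true
#3 p + u = 1 + 16 = 17; 17 ≤ 17  true
#4 p = 1 ≠ 0, but s = 14 = 14 (second disjunct)  true
#5 q = 2, u = 16; 2 ≤ 16  true
#6 max(16, 2) = 16  true
#7 1 mod 4 = 1, not 2  false
#8 s = 14, p = 1; 14 > 1  true
#9 q = 2 > 0, so we need s ≤ 14; s = 14 ≤ 14  true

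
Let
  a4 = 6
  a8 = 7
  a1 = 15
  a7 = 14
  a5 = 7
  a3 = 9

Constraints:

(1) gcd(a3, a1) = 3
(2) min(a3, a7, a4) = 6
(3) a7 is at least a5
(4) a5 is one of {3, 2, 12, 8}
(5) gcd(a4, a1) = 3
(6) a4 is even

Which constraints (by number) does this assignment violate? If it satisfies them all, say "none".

Constraint 4 is violated.

(1) gcd(9, 15) = 3  OK
(2) min(9, 14, 6) = 6  OK
(3) a7 = 14, a5 = 7; 14 ≥ 7  OK
(4) a5 = 7 is not in {3, 2, 12, 8}  FAIL
(5) gcd(6, 15) = 3  OK
(6) a4 = 6 is even  OK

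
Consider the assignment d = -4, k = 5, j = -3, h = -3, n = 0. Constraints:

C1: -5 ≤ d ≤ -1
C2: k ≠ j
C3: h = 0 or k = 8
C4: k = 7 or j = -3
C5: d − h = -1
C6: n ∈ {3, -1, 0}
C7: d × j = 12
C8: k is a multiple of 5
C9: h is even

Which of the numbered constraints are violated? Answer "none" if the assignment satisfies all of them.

The assignment fails constraints 3, 9.

C1: d = -4 lies in [-5, -1] — holds.
C2: k = 5, j = -3; distinct — holds.
C3: h = -3 ≠ 0 and k = 5 ≠ 8; both disjuncts false — fails.
C4: k = 5 ≠ 7, but j = -3 = -3 (second disjunct) — holds.
C5: d − h = -4 − (-3) = -1 — holds.
C6: n = 0 is in {3, -1, 0} — holds.
C7: d × j = -4 × (-3) = 12 — holds.
C8: 5 / 5 = 1, so 5 divides 5 — holds.
C9: h = -3 is odd — fails.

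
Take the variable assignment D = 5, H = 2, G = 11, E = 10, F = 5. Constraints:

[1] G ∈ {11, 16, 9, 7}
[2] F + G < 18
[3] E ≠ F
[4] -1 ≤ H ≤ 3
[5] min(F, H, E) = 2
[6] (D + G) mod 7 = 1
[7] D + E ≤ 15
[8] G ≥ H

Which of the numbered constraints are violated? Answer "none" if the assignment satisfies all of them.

Constraint 6 does not hold.

[1] G = 11 is in {11, 16, 9, 7}  holds
[2] F + G = 5 + 11 = 16; 16 < 18  holds
[3] E = 10, F = 5; distinct  holds
[4] H = 2 lies in [-1, 3]  holds
[5] min(5, 2, 10) = 2  holds
[6] D + G = 16; 16 mod 7 = 2, not 1  fails
[7] D + E = 5 + 10 = 15; 15 ≤ 15  holds
[8] G = 11, H = 2; 11 ≥ 2  holds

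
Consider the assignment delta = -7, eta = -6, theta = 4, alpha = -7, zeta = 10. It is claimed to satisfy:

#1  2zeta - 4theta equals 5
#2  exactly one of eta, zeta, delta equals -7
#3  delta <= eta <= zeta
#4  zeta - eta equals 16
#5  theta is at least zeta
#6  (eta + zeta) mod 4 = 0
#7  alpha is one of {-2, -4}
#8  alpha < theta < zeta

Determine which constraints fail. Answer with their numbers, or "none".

No — constraints 1, 5, and 7 are not satisfied.

#1 2zeta - 4theta = 2(10) - 4(4) = 4, not 5  ✗
#2 eta=-6, zeta=10, delta=-7; 1 of them equals -7  ✓
#3 values -7 <= -6 <= 10  ✓
#4 zeta - eta = 10 - (-6) = 16  ✓
#5 theta = 4, zeta = 10; 4 < 10 (want ≥)  ✗
#6 eta + zeta = 4; 4 mod 4 = 0  ✓
#7 alpha = -7 is not in {-2, -4}  ✗
#8 values -7 < 4 < 10  ✓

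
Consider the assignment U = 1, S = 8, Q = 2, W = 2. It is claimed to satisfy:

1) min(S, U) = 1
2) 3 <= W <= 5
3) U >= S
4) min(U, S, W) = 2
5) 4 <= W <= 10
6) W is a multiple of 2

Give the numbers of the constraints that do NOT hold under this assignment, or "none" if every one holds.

Constraints 2, 3, 4, and 5 do not hold.

1) min(8, 1) = 1  ✓
2) W = 2 is outside [3, 5]  ✗
3) U = 1, S = 8; 1 < 8 (want ≥)  ✗
4) min(1, 8, 2) = 1, not 2  ✗
5) W = 2 is outside [4, 10]  ✗
6) 2 / 2 = 1, so 2 divides 2  ✓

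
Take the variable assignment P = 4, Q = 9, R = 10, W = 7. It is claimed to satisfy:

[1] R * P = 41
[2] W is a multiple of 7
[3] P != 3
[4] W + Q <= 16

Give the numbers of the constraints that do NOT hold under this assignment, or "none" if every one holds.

Constraint 1 is violated.

[1] R * P = 10 * 4 = 40, not 41 — violated.
[2] 7 / 7 = 1, so 7 divides 7 — satisfied.
[3] P = 4, and 4 ≠ 3 — satisfied.
[4] W + Q = 7 + 9 = 16; 16 ≤ 16 — satisfied.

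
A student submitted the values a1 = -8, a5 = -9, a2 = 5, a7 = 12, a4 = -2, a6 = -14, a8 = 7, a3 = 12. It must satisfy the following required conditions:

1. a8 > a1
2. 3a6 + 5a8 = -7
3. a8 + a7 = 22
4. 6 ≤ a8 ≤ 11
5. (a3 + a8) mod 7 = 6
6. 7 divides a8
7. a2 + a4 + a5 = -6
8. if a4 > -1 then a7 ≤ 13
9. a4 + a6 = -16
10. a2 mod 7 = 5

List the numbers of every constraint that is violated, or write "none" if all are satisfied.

1. a8 = 7, a1 = -8; 7 > -8  OK
2. 3a6 + 5a8 = 3(-14) + 5(7) = -7  OK
3. a8 + a7 = 7 + 12 = 19, not 22  FAIL
4. a8 = 7 lies in [6, 11]  OK
5. a3 + a8 = 19; 19 mod 7 = 5, not 6  FAIL
6. 7 / 7 = 1, so 7 divides 7  OK
7. a2 + a4 + a5 = 5 + (-2) + (-9) = -6  OK
8. a4 = -2, not > -1; antecedent false, conditional vacuously true  OK
9. a4 + a6 = -2 + (-14) = -16  OK
10. 5 mod 7 = 5  OK

No — constraints 3 and 5 are not satisfied.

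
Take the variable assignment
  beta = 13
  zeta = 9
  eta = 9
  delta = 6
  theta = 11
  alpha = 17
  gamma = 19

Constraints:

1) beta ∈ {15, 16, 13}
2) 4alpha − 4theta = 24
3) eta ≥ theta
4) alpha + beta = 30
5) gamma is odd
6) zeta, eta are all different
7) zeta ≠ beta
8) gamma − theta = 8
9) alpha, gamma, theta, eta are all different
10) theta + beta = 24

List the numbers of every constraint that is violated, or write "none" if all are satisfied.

Violated: 3 and 6.

1) beta = 13 is in {15, 16, 13} — satisfied.
2) 4alpha − 4theta = 4(17) − 4(11) = 24 — satisfied.
3) eta = 9, theta = 11; 9 < 11 (want ≥) — violated.
4) alpha + beta = 17 + 13 = 30 — satisfied.
5) gamma = 19 is odd — satisfied.
6) zeta = eta = 9, not all different — violated.
7) zeta = 9, beta = 13; distinct — satisfied.
8) gamma − theta = 19 − 11 = 8 — satisfied.
9) values 17, 19, 11, 9 are pairwise distinct — satisfied.
10) theta + beta = 11 + 13 = 24 — satisfied.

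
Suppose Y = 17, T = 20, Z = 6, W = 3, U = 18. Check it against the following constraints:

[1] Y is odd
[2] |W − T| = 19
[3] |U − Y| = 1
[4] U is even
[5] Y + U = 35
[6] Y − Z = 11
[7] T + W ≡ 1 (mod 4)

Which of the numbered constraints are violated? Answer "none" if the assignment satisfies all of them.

[1] Y = 17 is odd — holds.
[2] |3 − 20| = 17, not 19 — does not hold.
[3] |18 − 17| = 1 — holds.
[4] U = 18 is even — holds.
[5] Y + U = 17 + 18 = 35 — holds.
[6] Y − Z = 17 − 6 = 11 — holds.
[7] T + W = 23; 23 mod 4 = 3, not 1 — does not hold.

The assignment fails constraints 2 and 7.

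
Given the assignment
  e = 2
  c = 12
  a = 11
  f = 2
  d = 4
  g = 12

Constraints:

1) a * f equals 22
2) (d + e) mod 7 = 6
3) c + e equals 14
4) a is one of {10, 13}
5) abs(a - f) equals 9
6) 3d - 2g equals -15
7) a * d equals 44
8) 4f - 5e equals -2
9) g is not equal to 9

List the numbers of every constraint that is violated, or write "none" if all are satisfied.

1) a * f = 11 * 2 = 22 — holds.
2) d + e = 6; 6 mod 7 = 6 — holds.
3) c + e = 12 + 2 = 14 — holds.
4) a = 11 is not in {10, 13} — does not hold.
5) abs(11 - 2) = 9 — holds.
6) 3d - 2g = 3(4) - 2(12) = -12, not -15 — does not hold.
7) a * d = 11 * 4 = 44 — holds.
8) 4f - 5e = 4(2) - 5(2) = -2 — holds.
9) g = 12, and 12 ≠ 9 — holds.

Constraints 4 and 6 are violated.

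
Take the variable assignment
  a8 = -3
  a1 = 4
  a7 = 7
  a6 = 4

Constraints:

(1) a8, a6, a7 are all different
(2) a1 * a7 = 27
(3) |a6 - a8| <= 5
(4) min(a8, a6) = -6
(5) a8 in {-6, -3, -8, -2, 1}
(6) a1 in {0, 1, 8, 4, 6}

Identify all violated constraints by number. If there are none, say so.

(1) values -3, 4, 7 are pairwise distinct  ✓
(2) a1 * a7 = 4 * 7 = 28, not 27  ✗
(3) |4 - (-3)| = 7; 7 > 5, exceeds bound 5  ✗
(4) min(-3, 4) = -3, not -6  ✗
(5) a8 = -3 is in {-6, -3, -8, -2, 1}  ✓
(6) a1 = 4 is in {0, 1, 8, 4, 6}  ✓

Constraints 2, 3, 4 do not hold.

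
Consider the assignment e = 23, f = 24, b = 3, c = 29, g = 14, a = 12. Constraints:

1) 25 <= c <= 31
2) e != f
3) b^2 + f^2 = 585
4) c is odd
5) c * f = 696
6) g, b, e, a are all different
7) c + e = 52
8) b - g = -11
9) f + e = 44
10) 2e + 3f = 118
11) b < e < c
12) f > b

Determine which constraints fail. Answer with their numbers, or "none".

The assignment fails constraint 9.

1) c = 29 lies in [25, 31] — satisfied.
2) e = 23, f = 24; distinct — satisfied.
3) b^2 + f^2 = 3^2 + 24^2 = 9 + 576 = 585 — satisfied.
4) c = 29 is odd — satisfied.
5) c * f = 29 * 24 = 696 — satisfied.
6) values 14, 3, 23, 12 are pairwise distinct — satisfied.
7) c + e = 29 + 23 = 52 — satisfied.
8) b - g = 3 - 14 = -11 — satisfied.
9) f + e = 24 + 23 = 47, not 44 — violated.
10) 2e + 3f = 2(23) + 3(24) = 118 — satisfied.
11) values 3 < 23 < 29 — satisfied.
12) f = 24, b = 3; 24 > 3 — satisfied.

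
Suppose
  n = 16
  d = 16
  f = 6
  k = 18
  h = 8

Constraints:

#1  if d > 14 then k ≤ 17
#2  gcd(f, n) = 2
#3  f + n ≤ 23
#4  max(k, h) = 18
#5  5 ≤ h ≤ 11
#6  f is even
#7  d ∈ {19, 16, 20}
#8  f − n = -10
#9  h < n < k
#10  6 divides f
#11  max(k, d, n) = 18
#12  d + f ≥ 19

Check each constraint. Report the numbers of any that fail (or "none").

#1 d = 16 > 14, so we need k ≤ 17; but k = 18 > 17  ✗
#2 gcd(6, 16) = 2  ✓
#3 f + n = 6 + 16 = 22; 22 ≤ 23  ✓
#4 max(18, 8) = 18  ✓
#5 h = 8 lies in [5, 11]  ✓
#6 f = 6 is even  ✓
#7 d = 16 is in {19, 16, 20}  ✓
#8 f − n = 6 − 16 = -10  ✓
#9 values 8 < 16 < 18  ✓
#10 6 / 6 = 1, so 6 divides 6  ✓
#11 max(18, 16, 16) = 18  ✓
#12 d + f = 16 + 6 = 22; 22 ≥ 19  ✓

Constraint 1 does not hold.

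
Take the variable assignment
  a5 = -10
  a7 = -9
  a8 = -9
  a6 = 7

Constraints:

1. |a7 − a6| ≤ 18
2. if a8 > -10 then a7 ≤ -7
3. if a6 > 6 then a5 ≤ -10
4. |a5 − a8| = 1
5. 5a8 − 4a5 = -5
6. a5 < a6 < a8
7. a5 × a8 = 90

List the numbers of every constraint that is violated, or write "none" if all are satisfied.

No — constraint 6 is not satisfied.

1. |-9 − 7| = 16; 16 ≤ 18 — holds.
2. a8 = -9 > -10, so we need a7 ≤ -7; a7 = -9 ≤ -7 — holds.
3. a6 = 7 > 6, so we need a5 ≤ -10; a5 = -10 ≤ -10 — holds.
4. |-10 − (-9)| = 1 — holds.
5. 5a8 − 4a5 = 5(-9) − 4(-10) = -5 — holds.
6. values -10, 7, -9; a6 = 7 is not < a8 = -9 — fails.
7. a5 × a8 = -10 × (-9) = 90 — holds.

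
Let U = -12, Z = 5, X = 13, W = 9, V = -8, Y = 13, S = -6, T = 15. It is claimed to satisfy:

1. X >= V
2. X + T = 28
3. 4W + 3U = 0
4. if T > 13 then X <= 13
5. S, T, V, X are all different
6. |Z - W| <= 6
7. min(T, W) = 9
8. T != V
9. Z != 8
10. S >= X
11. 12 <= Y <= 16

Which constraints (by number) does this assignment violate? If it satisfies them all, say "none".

Constraint 10 does not hold.

1. X = 13, V = -8; 13 ≥ -8 — holds.
2. X + T = 13 + 15 = 28 — holds.
3. 4W + 3U = 4(9) + 3(-12) = 0 — holds.
4. T = 15 > 13, so we need X ≤ 13; X = 13 ≤ 13 — holds.
5. values -6, 15, -8, 13 are pairwise distinct — holds.
6. |5 - 9| = 4; 4 ≤ 6 — holds.
7. min(15, 9) = 9 — holds.
8. T = 15, V = -8; distinct — holds.
9. Z = 5, and 5 ≠ 8 — holds.
10. S = -6, X = 13; -6 < 13 (want ≥) — fails.
11. Y = 13 lies in [12, 16] — holds.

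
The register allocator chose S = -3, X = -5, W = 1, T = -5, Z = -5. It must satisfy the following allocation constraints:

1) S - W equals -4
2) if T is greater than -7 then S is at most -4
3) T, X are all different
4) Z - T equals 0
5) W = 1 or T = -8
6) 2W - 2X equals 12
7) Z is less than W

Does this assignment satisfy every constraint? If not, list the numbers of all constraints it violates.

Constraints 2, 3 are violated.

1) S - W = -3 - 1 = -4  ✓
2) T = -5 > -7, so we need S ≤ -4; but S = -3 > -4  ✗
3) T = X = -5, not all different  ✗
4) Z - T = -5 - (-5) = 0  ✓
5) W = 1 = 1 (first disjunct)  ✓
6) 2W - 2X = 2(1) - 2(-5) = 12  ✓
7) Z = -5, W = 1; -5 < 1  ✓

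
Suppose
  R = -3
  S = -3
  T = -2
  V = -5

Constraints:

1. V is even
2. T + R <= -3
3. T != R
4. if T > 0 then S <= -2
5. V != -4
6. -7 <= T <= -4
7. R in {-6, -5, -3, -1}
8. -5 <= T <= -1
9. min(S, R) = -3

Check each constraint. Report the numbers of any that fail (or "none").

Constraints 1 and 6 are violated.

1. V = -5 is odd — violated.
2. T + R = -2 + (-3) = -5; -5 ≤ -3 — OK.
3. T = -2, R = -3; distinct — OK.
4. T = -2, not > 0; antecedent false, conditional vacuously true — OK.
5. V = -5, and -5 ≠ -4 — OK.
6. T = -2 is outside [-7, -4] — violated.
7. R = -3 is in {-6, -5, -3, -1} — OK.
8. T = -2 lies in [-5, -1] — OK.
9. min(-3, -3) = -3 — OK.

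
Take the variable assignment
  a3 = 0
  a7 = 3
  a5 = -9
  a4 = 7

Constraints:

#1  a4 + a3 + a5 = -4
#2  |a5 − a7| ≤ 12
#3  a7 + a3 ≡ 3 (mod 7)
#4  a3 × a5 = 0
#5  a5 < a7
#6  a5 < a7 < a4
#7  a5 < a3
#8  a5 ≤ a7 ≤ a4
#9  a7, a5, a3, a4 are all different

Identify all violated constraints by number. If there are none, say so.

#1 a4 + a3 + a5 = 7 + 0 + (-9) = -2, not -4 — violated.
#2 |-9 − 3| = 12; 12 ≤ 12 — satisfied.
#3 a7 + a3 = 3; 3 mod 7 = 3 — satisfied.
#4 a3 × a5 = 0 × (-9) = 0 — satisfied.
#5 a5 = -9, a7 = 3; -9 < 3 — satisfied.
#6 values -9 < 3 < 7 — satisfied.
#7 a5 = -9, a3 = 0; -9 < 0 — satisfied.
#8 values -9 ≤ 3 ≤ 7 — satisfied.
#9 values 3, -9, 0, 7 are pairwise distinct — satisfied.

The assignment fails constraint 1.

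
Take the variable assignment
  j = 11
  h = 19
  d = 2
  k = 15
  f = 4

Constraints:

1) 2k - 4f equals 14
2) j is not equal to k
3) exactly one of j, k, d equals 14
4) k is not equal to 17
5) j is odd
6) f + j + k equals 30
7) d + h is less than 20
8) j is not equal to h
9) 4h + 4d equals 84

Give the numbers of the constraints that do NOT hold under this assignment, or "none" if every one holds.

Constraints 3 and 7 are violated.

1) 2k - 4f = 2(15) - 4(4) = 14 — holds.
2) j = 11, k = 15; distinct — holds.
3) j=11, k=15, d=2; 0 of them equal 14, not exactly one — fails.
4) k = 15, and 15 ≠ 17 — holds.
5) j = 11 is odd — holds.
6) f + j + k = 4 + 11 + 15 = 30 — holds.
7) d + h = 2 + 19 = 21; 21 ≥ 20, bound 20 not met — fails.
8) j = 11, h = 19; distinct — holds.
9) 4h + 4d = 4(19) + 4(2) = 84 — holds.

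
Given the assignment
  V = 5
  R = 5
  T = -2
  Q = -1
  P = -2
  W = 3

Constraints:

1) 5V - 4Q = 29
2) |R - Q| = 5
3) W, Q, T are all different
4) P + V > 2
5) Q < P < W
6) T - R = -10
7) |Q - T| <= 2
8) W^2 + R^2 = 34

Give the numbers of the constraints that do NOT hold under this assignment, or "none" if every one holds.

1) 5V - 4Q = 5(5) - 4(-1) = 29 — OK.
2) |5 - (-1)| = 6, not 5 — violated.
3) values 3, -1, -2 are pairwise distinct — OK.
4) P + V = -2 + 5 = 3; 3 > 2 — OK.
5) values -1, -2, 3; Q = -1 is not < P = -2 — violated.
6) T - R = -2 - 5 = -7, not -10 — violated.
7) |-1 - (-2)| = 1; 1 ≤ 2 — OK.
8) W^2 + R^2 = 3^2 + 5^2 = 9 + 25 = 34 — OK.

Violated: 2, 5, and 6.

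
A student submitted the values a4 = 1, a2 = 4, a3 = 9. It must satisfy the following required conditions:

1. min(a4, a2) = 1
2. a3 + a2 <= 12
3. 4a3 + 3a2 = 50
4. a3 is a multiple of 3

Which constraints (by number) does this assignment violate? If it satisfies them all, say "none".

1. min(1, 4) = 1 — OK.
2. a3 + a2 = 9 + 4 = 13; 13 > 12, bound 12 not met — violated.
3. 4a3 + 3a2 = 4(9) + 3(4) = 48, not 50 — violated.
4. 9 / 3 = 3, so 3 divides 9 — OK.

Constraints 2, 3 are violated.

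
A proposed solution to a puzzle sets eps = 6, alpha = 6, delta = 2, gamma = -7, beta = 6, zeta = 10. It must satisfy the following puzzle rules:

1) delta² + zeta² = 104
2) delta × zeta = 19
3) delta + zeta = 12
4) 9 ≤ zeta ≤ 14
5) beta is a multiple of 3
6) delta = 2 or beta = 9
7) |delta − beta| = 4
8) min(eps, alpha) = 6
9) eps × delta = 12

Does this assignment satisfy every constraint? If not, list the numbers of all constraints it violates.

1) delta² + zeta² = 2² + 10² = 4 + 100 = 104  holds
2) delta × zeta = 2 × 10 = 20, not 19  fails
3) delta + zeta = 2 + 10 = 12  holds
4) zeta = 10 lies in [9, 14]  holds
5) 6 / 3 = 2, so 3 divides 6  holds
6) delta = 2 = 2 (first disjunct)  holds
7) |2 − 6| = 4  holds
8) min(6, 6) = 6  holds
9) eps × delta = 6 × 2 = 12  holds

No — constraint 2 is not satisfied.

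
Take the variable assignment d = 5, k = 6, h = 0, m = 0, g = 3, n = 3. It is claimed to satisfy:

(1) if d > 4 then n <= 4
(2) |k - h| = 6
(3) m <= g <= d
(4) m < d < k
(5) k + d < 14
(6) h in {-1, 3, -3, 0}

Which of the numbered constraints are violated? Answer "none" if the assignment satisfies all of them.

None — every constraint holds.

(1) d = 5 > 4, so we need n ≤ 4; n = 3 ≤ 4 — OK.
(2) |6 - 0| = 6 — OK.
(3) values 0 <= 3 <= 5 — OK.
(4) values 0 < 5 < 6 — OK.
(5) k + d = 6 + 5 = 11; 11 < 14 — OK.
(6) h = 0 is in {-1, 3, -3, 0} — OK.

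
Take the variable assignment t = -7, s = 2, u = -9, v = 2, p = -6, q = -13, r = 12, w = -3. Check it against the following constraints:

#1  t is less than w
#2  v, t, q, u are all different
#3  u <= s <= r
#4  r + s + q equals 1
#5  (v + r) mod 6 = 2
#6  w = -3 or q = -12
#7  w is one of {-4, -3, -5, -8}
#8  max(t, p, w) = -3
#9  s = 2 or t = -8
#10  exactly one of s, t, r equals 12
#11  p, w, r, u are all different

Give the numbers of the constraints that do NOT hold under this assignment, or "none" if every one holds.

#1 t = -7, w = -3; -7 < -3 — satisfied.
#2 values 2, -7, -13, -9 are pairwise distinct — satisfied.
#3 values -9 <= 2 <= 12 — satisfied.
#4 r + s + q = 12 + 2 + (-13) = 1 — satisfied.
#5 v + r = 14; 14 mod 6 = 2 — satisfied.
#6 w = -3 = -3 (first disjunct) — satisfied.
#7 w = -3 is in {-4, -3, -5, -8} — satisfied.
#8 max(-7, -6, -3) = -3 — satisfied.
#9 s = 2 = 2 (first disjunct) — satisfied.
#10 s=2, t=-7, r=12; 1 of them equals 12 — satisfied.
#11 values -6, -3, 12, -9 are pairwise distinct — satisfied.

The assignment satisfies every constraint.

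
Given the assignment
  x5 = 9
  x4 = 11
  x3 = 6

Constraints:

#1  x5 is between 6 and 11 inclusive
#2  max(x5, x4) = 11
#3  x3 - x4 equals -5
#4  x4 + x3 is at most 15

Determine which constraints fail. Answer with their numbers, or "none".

Violated: 4.

#1 x5 = 9 lies in [6, 11] — OK.
#2 max(9, 11) = 11 — OK.
#3 x3 - x4 = 6 - 11 = -5 — OK.
#4 x4 + x3 = 11 + 6 = 17; 17 > 15, bound 15 not met — violated.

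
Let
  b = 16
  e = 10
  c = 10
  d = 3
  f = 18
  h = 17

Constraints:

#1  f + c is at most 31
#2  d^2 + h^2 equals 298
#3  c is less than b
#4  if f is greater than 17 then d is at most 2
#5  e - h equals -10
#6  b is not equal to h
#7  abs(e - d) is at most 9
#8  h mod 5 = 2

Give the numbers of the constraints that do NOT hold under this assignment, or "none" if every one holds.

#1 f + c = 18 + 10 = 28; 28 ≤ 31  ✓
#2 d^2 + h^2 = 3^2 + 17^2 = 9 + 289 = 298  ✓
#3 c = 10, b = 16; 10 < 16  ✓
#4 f = 18 > 17, so we need d ≤ 2; but d = 3 > 2  ✗
#5 e - h = 10 - 17 = -7, not -10  ✗
#6 b = 16, h = 17; distinct  ✓
#7 abs(10 - 3) = 7; 7 ≤ 9  ✓
#8 17 mod 5 = 2  ✓

No — constraints 4 and 5 are not satisfied.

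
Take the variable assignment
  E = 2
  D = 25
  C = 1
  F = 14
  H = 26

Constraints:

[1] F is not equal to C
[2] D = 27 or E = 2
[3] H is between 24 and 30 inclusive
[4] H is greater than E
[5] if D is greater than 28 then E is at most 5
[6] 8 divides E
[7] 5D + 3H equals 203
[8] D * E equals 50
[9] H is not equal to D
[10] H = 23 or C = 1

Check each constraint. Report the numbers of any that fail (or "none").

[1] F = 14, C = 1; distinct  true
[2] D = 25 ≠ 27, but E = 2 = 2 (second disjunct)  true
[3] H = 26 lies in [24, 30]  true
[4] H = 26, E = 2; 26 > 2  true
[5] D = 25, not > 28; antecedent false, conditional vacuously true  true
[6] 2 = 8*0 + 2, so 8 does not divide 2  false
[7] 5D + 3H = 5(25) + 3(26) = 203  true
[8] D * E = 25 * 2 = 50  true
[9] H = 26, D = 25; distinct  true
[10] H = 26 ≠ 23, but C = 1 = 1 (second disjunct)  true

Violated: 6.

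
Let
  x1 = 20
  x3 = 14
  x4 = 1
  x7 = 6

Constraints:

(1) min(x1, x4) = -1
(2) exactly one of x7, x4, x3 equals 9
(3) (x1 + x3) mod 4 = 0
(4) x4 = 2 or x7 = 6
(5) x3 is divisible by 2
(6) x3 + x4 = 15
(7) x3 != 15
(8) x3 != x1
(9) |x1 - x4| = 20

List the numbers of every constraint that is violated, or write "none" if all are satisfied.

Constraints 1, 2, 3, and 9 do not hold.

(1) min(20, 1) = 1, not -1 — violated.
(2) x7=6, x4=1, x3=14; 0 of them equal 9, not exactly one — violated.
(3) x1 + x3 = 34; 34 mod 4 = 2, not 0 — violated.
(4) x4 = 1 ≠ 2, but x7 = 6 = 6 (second disjunct) — OK.
(5) 14 / 2 = 7, so 2 divides 14 — OK.
(6) x3 + x4 = 14 + 1 = 15 — OK.
(7) x3 = 14, and 14 ≠ 15 — OK.
(8) x3 = 14, x1 = 20; distinct — OK.
(9) |20 - 1| = 19, not 20 — violated.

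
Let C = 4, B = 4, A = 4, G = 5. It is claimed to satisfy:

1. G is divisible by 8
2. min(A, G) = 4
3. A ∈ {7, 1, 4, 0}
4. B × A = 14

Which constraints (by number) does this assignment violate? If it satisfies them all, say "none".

1. 5 = 8×0 + 5, so 8 does not divide 5  false
2. min(4, 5) = 4  true
3. A = 4 is in {7, 1, 4, 0}  true
4. B × A = 4 × 4 = 16, not 14  false

No — constraints 1 and 4 are not satisfied.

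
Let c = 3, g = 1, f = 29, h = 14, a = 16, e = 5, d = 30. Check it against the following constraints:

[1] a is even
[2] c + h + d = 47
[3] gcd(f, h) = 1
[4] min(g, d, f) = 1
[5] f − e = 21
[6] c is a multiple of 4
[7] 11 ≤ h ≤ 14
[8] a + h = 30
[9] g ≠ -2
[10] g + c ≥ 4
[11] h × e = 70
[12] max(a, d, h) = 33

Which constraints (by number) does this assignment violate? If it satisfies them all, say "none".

The assignment fails constraints 5, 6, 12.

[1] a = 16 is even — satisfied.
[2] c + h + d = 3 + 14 + 30 = 47 — satisfied.
[3] gcd(29, 14) = 1 — satisfied.
[4] min(1, 30, 29) = 1 — satisfied.
[5] f − e = 29 − 5 = 24, not 21 — violated.
[6] 3 = 4×0 + 3, so 4 does not divide 3 — violated.
[7] h = 14 lies in [11, 14] — satisfied.
[8] a + h = 16 + 14 = 30 — satisfied.
[9] g = 1, and 1 ≠ -2 — satisfied.
[10] g + c = 1 + 3 = 4; 4 ≥ 4 — satisfied.
[11] h × e = 14 × 5 = 70 — satisfied.
[12] max(16, 30, 14) = 30, not 33 — violated.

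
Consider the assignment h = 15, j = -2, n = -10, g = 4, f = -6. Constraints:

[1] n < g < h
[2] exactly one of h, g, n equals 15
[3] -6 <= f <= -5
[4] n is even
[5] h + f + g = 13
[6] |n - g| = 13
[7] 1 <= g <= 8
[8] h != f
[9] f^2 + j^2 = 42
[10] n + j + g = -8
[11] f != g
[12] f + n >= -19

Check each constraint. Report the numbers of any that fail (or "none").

Constraints 6, 9 are violated.

[1] values -10 < 4 < 15 — holds.
[2] h=15, g=4, n=-10; 1 of them equals 15 — holds.
[3] f = -6 lies in [-6, -5] — holds.
[4] n = -10 is even — holds.
[5] h + f + g = 15 + (-6) + 4 = 13 — holds.
[6] |-10 - 4| = 14, not 13 — does not hold.
[7] g = 4 lies in [1, 8] — holds.
[8] h = 15, f = -6; distinct — holds.
[9] f^2 + j^2 = (-6)^2 + (-2)^2 = 36 + 4 = 40, not 42 — does not hold.
[10] n + j + g = -10 + (-2) + 4 = -8 — holds.
[11] f = -6, g = 4; distinct — holds.
[12] f + n = -6 + (-10) = -16; -16 ≥ -19 — holds.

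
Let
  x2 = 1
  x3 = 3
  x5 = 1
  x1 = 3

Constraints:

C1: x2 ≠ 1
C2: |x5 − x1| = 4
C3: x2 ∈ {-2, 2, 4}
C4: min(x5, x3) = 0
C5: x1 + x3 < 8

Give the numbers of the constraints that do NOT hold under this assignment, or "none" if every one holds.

The assignment fails constraints 1, 2, 3, 4.

C1: x2 = 1, but 1 is required to differ  false
C2: |1 − 3| = 2, not 4  false
C3: x2 = 1 is not in {-2, 2, 4}  false
C4: min(1, 3) = 1, not 0  false
C5: x1 + x3 = 3 + 3 = 6; 6 < 8  true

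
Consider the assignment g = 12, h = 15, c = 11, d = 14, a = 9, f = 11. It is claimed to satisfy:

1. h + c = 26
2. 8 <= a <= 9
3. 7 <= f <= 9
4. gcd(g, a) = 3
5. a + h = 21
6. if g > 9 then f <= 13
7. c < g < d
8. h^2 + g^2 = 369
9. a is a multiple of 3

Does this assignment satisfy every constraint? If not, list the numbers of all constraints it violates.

1. h + c = 15 + 11 = 26 — holds.
2. a = 9 lies in [8, 9] — holds.
3. f = 11 is outside [7, 9] — does not hold.
4. gcd(12, 9) = 3 — holds.
5. a + h = 9 + 15 = 24, not 21 — does not hold.
6. g = 12 > 9, so we need f ≤ 13; f = 11 ≤ 13 — holds.
7. values 11 < 12 < 14 — holds.
8. h^2 + g^2 = 15^2 + 12^2 = 225 + 144 = 369 — holds.
9. 9 / 3 = 3, so 3 divides 9 — holds.

No — constraints 3 and 5 are not satisfied.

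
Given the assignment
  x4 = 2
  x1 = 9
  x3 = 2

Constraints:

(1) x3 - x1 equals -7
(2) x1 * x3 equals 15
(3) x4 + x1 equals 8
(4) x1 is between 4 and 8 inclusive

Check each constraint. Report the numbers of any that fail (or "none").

(1) x3 - x1 = 2 - 9 = -7  ✓
(2) x1 * x3 = 9 * 2 = 18, not 15  ✗
(3) x4 + x1 = 2 + 9 = 11, not 8  ✗
(4) x1 = 9 is outside [4, 8]  ✗

The assignment fails constraints 2, 3, 4.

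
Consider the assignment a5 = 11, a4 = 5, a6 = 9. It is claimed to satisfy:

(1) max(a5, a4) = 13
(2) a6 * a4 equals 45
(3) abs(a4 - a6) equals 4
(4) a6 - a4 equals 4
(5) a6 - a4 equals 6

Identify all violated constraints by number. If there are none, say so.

Constraints 1, 5 are violated.

(1) max(11, 5) = 11, not 13 — does not hold.
(2) a6 * a4 = 9 * 5 = 45 — holds.
(3) abs(5 - 9) = 4 — holds.
(4) a6 - a4 = 9 - 5 = 4 — holds.
(5) a6 - a4 = 9 - 5 = 4, not 6 — does not hold.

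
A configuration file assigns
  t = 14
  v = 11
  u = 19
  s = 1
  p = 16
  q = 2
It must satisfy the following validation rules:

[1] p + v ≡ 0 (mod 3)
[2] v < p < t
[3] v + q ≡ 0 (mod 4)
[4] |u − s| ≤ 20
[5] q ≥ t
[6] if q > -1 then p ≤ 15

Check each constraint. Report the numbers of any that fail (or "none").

Constraints 2, 3, 5, 6 are violated.

[1] p + v = 27; 27 mod 3 = 0  true
[2] values 11, 16, 14; p = 16 is not < t = 14  false
[3] v + q = 13; 13 mod 4 = 1, not 0  false
[4] |19 − 1| = 18; 18 ≤ 20  true
[5] q = 2, t = 14; 2 < 14 (want ≥)  false
[6] q = 2 > -1, so we need p ≤ 15; but p = 16 > 15  false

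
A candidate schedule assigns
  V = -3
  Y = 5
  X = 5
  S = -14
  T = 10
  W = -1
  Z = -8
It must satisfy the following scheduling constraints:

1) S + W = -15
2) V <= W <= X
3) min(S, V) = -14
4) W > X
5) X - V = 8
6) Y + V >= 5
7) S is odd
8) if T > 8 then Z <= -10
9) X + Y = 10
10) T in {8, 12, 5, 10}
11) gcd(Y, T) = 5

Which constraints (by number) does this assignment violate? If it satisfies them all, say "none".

Violated: 4, 6, 7, 8.

1) S + W = -14 + (-1) = -15  ✔
2) values -3 <= -1 <= 5  ✔
3) min(-14, -3) = -14  ✔
4) W = -1, X = 5; -1 ≤ 5 (want >)  ✘
5) X - V = 5 - (-3) = 8  ✔
6) Y + V = 5 + (-3) = 2; 2 < 5, bound 5 not met  ✘
7) S = -14 is even  ✘
8) T = 10 > 8, so we need Z ≤ -10; but Z = -8 > -10  ✘
9) X + Y = 5 + 5 = 10  ✔
10) T = 10 is in {8, 12, 5, 10}  ✔
11) gcd(5, 10) = 5  ✔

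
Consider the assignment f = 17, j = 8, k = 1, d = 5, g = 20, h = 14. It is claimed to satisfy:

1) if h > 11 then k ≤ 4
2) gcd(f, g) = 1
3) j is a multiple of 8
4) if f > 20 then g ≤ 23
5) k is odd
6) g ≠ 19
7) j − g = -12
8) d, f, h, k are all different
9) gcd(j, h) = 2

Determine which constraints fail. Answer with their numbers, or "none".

1) h = 14 > 11, so we need k ≤ 4; k = 1 ≤ 4 — satisfied.
2) gcd(17, 20) = 1 — satisfied.
3) 8 / 8 = 1, so 8 divides 8 — satisfied.
4) f = 17, not > 20; antecedent false, conditional vacuously true — satisfied.
5) k = 1 is odd — satisfied.
6) g = 20, and 20 ≠ 19 — satisfied.
7) j − g = 8 − 20 = -12 — satisfied.
8) values 5, 17, 14, 1 are pairwise distinct — satisfied.
9) gcd(8, 14) = 2 — satisfied.

No violations.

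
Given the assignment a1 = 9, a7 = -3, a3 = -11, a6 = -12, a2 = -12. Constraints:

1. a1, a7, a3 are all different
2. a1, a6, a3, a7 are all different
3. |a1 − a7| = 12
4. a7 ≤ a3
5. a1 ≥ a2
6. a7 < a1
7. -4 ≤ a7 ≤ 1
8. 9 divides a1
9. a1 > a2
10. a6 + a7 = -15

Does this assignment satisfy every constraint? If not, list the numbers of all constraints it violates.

The assignment fails constraint 4.

1. values 9, -3, -11 are pairwise distinct — satisfied.
2. values 9, -12, -11, -3 are pairwise distinct — satisfied.
3. |9 − (-3)| = 12 — satisfied.
4. a7 = -3, a3 = -11; -3 > -11 (want ≤) — violated.
5. a1 = 9, a2 = -12; 9 ≥ -12 — satisfied.
6. a7 = -3, a1 = 9; -3 < 9 — satisfied.
7. a7 = -3 lies in [-4, 1] — satisfied.
8. 9 / 9 = 1, so 9 divides 9 — satisfied.
9. a1 = 9, a2 = -12; 9 > -12 — satisfied.
10. a6 + a7 = -12 + (-3) = -15 — satisfied.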